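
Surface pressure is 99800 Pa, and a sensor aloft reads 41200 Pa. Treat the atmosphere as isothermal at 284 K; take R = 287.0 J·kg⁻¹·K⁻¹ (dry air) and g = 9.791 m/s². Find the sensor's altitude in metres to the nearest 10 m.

z ≈ 7370 m

Scale height: H = RT/g = 287.0 × 284 / 9.791 = 8324.8 m.
Invert the barometric formula: z = H ln(P₀/P).
P₀/P = 99800/41200 = 2.4223; ln(2.4223) = 0.88472.
z = 8324.8 × 0.88472 = 7365.1 m.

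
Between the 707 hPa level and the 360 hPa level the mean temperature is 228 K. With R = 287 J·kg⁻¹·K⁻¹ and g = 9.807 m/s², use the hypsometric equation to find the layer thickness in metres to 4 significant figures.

Δz ≈ 4503 m

Hypsometric equation: Δz = (R T̄/g) ln(P₁/P₂).
R T̄/g = 287 × 228 / 9.807 = 6672.4 m.
ln(707/360) = ln(1.9639) = 0.67493.
Δz = 6672.4 × 0.67493 = 4503.4 m.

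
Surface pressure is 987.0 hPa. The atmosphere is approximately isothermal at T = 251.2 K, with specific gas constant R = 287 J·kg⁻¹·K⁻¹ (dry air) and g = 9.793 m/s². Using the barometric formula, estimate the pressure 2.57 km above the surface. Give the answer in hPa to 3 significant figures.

Scale height: H = RT/g = 287 × 251.2 / 9.793 = 7361.8 m.
Barometric formula: P = P₀ exp(−z/H).
z/H = 2570.0/7361.8 = 0.34910; exp(−0.34910) = 0.70532.
P = 987.0 × 0.70532 = 696.15 hPa.

P ≈ 696 hPa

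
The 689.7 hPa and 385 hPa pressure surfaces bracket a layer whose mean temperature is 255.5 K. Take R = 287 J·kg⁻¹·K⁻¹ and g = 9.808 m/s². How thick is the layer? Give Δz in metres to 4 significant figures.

Hypsometric equation: Δz = (R T̄/g) ln(P₁/P₂).
R T̄/g = 287 × 255.5 / 9.808 = 7476.4 m.
ln(689.7/385) = ln(1.7914) = 0.58300.
Δz = 7476.4 × 0.58300 = 4358.7 m.

Δz ≈ 4359 m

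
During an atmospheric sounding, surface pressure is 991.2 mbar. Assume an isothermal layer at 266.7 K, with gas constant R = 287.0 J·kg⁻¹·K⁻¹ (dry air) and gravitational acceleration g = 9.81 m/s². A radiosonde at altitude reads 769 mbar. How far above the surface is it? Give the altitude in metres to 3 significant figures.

Scale height: H = RT/g = 287.0 × 266.7 / 9.81 = 7802.5 m.
Invert the barometric formula: z = H ln(P₀/P).
P₀/P = 991.2/769 = 1.2889; ln(1.2889) = 0.25379.
z = 7802.5 × 0.25379 = 1980.2 m.

z ≈ 1980 m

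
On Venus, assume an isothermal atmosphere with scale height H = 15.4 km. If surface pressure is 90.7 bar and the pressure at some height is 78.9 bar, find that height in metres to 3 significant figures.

z ≈ 2150 m

Invert the barometric formula: z = H ln(P₀/P).
P₀/P = 90.7/78.9 = 1.1496; ln(1.1496) = 0.13941.
z = 15400 × 0.13941 = 2146.9 m.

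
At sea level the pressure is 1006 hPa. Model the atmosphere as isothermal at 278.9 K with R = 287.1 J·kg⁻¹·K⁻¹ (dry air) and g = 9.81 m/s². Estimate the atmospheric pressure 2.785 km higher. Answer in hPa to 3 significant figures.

P ≈ 715 hPa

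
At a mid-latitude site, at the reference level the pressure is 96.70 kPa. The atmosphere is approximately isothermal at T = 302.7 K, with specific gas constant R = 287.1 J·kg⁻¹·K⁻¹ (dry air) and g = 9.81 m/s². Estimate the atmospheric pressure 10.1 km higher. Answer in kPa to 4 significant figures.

P ≈ 30.92 kPa

Scale height: H = RT/g = 287.1 × 302.7 / 9.81 = 8858.8 m.
Barometric formula: P = P₀ exp(−z/H).
z/H = 10100/8858.8 = 1.1401; exp(−1.1401) = 0.31979.
P = 96.70 × 0.31979 = 30.924 kPa.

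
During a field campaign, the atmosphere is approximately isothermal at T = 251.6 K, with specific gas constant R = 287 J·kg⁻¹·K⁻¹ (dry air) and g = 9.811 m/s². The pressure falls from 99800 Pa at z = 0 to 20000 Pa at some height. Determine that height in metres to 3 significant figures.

Scale height: H = RT/g = 287 × 251.6 / 9.811 = 7360.0 m.
Invert the barometric formula: z = H ln(P₀/P).
P₀/P = 99800/20000 = 4.9900; ln(4.9900) = 1.6074.
z = 7360.0 × 1.6074 = 11830 m.

z ≈ 11800 m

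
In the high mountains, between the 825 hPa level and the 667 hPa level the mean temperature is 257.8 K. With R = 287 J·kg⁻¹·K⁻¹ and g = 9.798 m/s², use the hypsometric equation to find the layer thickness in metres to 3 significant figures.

Δz ≈ 1610 m

Hypsometric equation: Δz = (R T̄/g) ln(P₁/P₂).
R T̄/g = 287 × 257.8 / 9.798 = 7551.4 m.
ln(825/667) = ln(1.2369) = 0.21261.
Δz = 7551.4 × 0.21261 = 1605.5 m.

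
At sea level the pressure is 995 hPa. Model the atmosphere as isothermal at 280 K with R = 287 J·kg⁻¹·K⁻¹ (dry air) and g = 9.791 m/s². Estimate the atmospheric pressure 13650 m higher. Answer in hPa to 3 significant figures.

Scale height: H = RT/g = 287 × 280 / 9.791 = 8207.5 m.
Barometric formula: P = P₀ exp(−z/H).
z/H = 13650/8207.5 = 1.6631; exp(−1.6631) = 0.18955.
P = 995 × 0.18955 = 188.60 hPa.

P ≈ 189 hPa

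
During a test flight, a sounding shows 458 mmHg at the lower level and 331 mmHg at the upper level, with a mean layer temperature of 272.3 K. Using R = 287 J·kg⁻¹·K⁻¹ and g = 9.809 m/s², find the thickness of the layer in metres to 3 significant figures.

Hypsometric equation: Δz = (R T̄/g) ln(P₁/P₂).
R T̄/g = 287 × 272.3 / 9.809 = 7967.2 m.
ln(458/331) = ln(1.3837) = 0.32476.
Δz = 7967.2 × 0.32476 = 2587.4 m.

Δz ≈ 2590 m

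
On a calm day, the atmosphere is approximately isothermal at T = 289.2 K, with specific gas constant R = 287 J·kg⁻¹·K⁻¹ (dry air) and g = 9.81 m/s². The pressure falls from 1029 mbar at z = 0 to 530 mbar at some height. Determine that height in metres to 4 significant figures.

z ≈ 5613 m

Scale height: H = RT/g = 287 × 289.2 / 9.81 = 8460.8 m.
Invert the barometric formula: z = H ln(P₀/P).
P₀/P = 1029/530 = 1.9415; ln(1.9415) = 0.66346.
z = 8460.8 × 0.66346 = 5613.4 m.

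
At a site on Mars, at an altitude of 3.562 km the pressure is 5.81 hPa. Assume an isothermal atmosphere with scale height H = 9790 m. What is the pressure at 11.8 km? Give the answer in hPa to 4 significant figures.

P ≈ 2.505 hPa

Between two levels, P₂ = P₁ exp(−Δz/H) with Δz = z₂ − z₁.
Δz = 11800 − 3562.0 = 8238.0 m; Δz/H = 8238.0/9790.0 = 0.84147.
P₂ = 5.81 × exp(−0.84147) = 5.81 × 0.43108 = 2.5046 hPa.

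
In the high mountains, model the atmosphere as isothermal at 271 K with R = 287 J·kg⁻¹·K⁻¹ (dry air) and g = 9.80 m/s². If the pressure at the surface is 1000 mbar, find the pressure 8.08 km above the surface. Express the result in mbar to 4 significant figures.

P ≈ 361.3 mbar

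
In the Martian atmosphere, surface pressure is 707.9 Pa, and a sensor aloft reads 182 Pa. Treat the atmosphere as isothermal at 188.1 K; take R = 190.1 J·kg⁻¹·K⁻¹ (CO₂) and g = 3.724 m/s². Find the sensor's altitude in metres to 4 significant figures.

z ≈ 13040 m

Scale height: H = RT/g = 190.1 × 188.1 / 3.724 = 9602.0 m.
Invert the barometric formula: z = H ln(P₀/P).
P₀/P = 707.9/182 = 3.8896; ln(3.8896) = 1.3583.
z = 9602.0 × 1.3583 = 13042 m.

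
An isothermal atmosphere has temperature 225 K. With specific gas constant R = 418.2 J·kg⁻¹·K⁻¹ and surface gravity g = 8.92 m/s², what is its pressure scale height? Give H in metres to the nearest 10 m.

H ≈ 10550 m

The scale height of an isothermal atmosphere is H = RT/g.
H = 418.2 × 225 / 8.92 = 94095/8.92 = 10549 m.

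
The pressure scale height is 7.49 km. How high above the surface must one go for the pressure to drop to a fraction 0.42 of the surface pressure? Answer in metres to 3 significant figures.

Set P/P₀ = exp(−z/H) = 0.42, so z = −H ln(0.42).
−ln(0.42) = 0.86750; z = 7490.0 × 0.86750 = 6497.6 m.

z ≈ 6500 m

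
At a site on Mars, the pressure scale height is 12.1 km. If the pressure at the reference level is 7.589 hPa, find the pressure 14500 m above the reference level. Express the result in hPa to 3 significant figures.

P ≈ 2.29 hPa

Barometric formula: P = P₀ exp(−z/H).
z/H = 14500/12100 = 1.1983; exp(−1.1983) = 0.30171.
P = 7.589 × 0.30171 = 2.2897 hPa.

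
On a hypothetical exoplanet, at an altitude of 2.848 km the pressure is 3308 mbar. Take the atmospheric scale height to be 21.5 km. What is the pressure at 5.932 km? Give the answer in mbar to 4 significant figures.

Between two levels, P₂ = P₁ exp(−Δz/H) with Δz = z₂ − z₁.
Δz = 5932.0 − 2848.0 = 3084.0 m; Δz/H = 3084.0/21500 = 0.14344.
P₂ = 3308 × exp(−0.14344) = 3308 × 0.86637 = 2866.0 mbar.

P ≈ 2866 mbar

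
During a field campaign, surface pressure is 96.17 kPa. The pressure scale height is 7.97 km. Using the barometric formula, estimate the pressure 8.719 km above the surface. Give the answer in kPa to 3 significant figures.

P ≈ 32.2 kPa

Barometric formula: P = P₀ exp(−z/H).
z/H = 8719.0/7970.0 = 1.0940; exp(−1.0940) = 0.33487.
P = 96.17 × 0.33487 = 32.204 kPa.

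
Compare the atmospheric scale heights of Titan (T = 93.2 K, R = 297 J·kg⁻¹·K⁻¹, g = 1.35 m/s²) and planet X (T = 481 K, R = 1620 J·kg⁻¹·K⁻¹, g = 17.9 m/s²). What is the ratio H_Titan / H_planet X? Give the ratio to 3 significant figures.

H_Titan/H_planet X ≈ 0.471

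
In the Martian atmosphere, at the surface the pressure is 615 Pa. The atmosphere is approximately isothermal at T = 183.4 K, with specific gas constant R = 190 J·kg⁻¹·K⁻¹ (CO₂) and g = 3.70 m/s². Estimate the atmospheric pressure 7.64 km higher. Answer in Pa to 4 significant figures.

P ≈ 273.3 Pa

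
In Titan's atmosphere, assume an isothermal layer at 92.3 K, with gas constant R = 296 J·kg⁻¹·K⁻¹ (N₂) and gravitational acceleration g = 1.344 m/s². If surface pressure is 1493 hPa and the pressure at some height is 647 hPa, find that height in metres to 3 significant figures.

Scale height: H = RT/g = 296 × 92.3 / 1.344 = 20328 m.
Invert the barometric formula: z = H ln(P₀/P).
P₀/P = 1493/647 = 2.3076; ln(2.3076) = 0.83621.
z = 20328 × 0.83621 = 16998 m.

z ≈ 17000 m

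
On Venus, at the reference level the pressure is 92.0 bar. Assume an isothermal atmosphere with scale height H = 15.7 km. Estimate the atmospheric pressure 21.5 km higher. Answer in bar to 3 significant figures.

P ≈ 23.4 bar

Barometric formula: P = P₀ exp(−z/H).
z/H = 21500/15700 = 1.3694; exp(−1.3694) = 0.25426.
P = 92.0 × 0.25426 = 23.392 bar.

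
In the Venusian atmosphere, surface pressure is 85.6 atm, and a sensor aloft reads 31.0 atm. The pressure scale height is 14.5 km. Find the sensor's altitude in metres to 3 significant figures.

Invert the barometric formula: z = H ln(P₀/P).
P₀/P = 85.6/31.0 = 2.7613; ln(2.7613) = 1.0157.
z = 14500 × 1.0157 = 14728 m.

z ≈ 14700 m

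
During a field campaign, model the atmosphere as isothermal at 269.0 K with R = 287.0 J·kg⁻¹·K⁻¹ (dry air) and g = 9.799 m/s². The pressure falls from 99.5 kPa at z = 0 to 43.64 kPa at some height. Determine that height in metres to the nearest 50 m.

Scale height: H = RT/g = 287.0 × 269.0 / 9.799 = 7878.7 m.
Invert the barometric formula: z = H ln(P₀/P).
P₀/P = 99.5/43.64 = 2.2800; ln(2.2800) = 0.82418.
z = 7878.7 × 0.82418 = 6493.5 m.

z ≈ 6500 m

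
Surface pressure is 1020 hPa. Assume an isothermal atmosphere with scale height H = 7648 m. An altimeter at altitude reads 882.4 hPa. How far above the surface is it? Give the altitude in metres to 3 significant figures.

Invert the barometric formula: z = H ln(P₀/P).
P₀/P = 1020/882.4 = 1.1559; ln(1.1559) = 0.14488.
z = 7648.0 × 0.14488 = 1108.0 m.

z ≈ 1110 m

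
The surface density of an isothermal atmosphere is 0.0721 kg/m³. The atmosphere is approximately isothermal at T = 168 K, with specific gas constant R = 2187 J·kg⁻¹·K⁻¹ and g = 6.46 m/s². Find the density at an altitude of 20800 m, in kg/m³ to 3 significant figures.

ρ ≈ 0.0500 kg/m³

Scale height: H = RT/g = 2187 × 168 / 6.46 = 56876 m.
In an isothermal atmosphere, density decays like pressure: ρ = ρ₀ exp(−z/H).
z/H = 20800/56876 = 0.36571; exp(−0.36571) = 0.69370.
ρ = 0.0721 × 0.69370 = 0.050016 kg/m³.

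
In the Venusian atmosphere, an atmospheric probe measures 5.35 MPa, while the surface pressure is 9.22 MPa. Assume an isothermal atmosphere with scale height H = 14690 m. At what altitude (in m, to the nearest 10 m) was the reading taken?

Invert the barometric formula: z = H ln(P₀/P).
P₀/P = 9.22/5.35 = 1.7234; ln(1.7234) = 0.54430.
z = 14690 × 0.54430 = 7995.8 m.

z ≈ 8000 m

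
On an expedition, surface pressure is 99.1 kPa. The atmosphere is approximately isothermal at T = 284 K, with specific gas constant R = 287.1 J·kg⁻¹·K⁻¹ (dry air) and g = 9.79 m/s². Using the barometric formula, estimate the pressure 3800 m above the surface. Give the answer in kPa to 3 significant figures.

Scale height: H = RT/g = 287.1 × 284 / 9.79 = 8328.5 m.
Barometric formula: P = P₀ exp(−z/H).
z/H = 3800.0/8328.5 = 0.45626; exp(−0.45626) = 0.63365.
P = 99.1 × 0.63365 = 62.795 kPa.

P ≈ 62.8 kPa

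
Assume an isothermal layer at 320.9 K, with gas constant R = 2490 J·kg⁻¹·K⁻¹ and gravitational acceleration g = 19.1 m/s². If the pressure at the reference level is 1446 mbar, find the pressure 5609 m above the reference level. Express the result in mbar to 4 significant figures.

P ≈ 1265 mbar

Scale height: H = RT/g = 2490 × 320.9 / 19.1 = 41835 m.
Barometric formula: P = P₀ exp(−z/H).
z/H = 5609.0/41835 = 0.13407; exp(−0.13407) = 0.87453.
P = 1446 × 0.87453 = 1264.6 mbar.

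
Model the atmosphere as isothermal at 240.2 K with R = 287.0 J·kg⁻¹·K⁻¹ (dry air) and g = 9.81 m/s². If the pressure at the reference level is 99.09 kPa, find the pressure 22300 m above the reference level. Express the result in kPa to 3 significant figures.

Scale height: H = RT/g = 287.0 × 240.2 / 9.81 = 7027.3 m.
Barometric formula: P = P₀ exp(−z/H).
z/H = 22300/7027.3 = 3.1733; exp(−3.1733) = 0.041865.
P = 99.09 × 0.041865 = 4.1484 kPa.

P ≈ 4.15 kPa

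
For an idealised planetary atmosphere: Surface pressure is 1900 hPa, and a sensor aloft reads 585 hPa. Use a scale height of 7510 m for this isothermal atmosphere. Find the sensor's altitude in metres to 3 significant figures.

z ≈ 8850 m

Invert the barometric formula: z = H ln(P₀/P).
P₀/P = 1900/585 = 3.2479; ln(3.2479) = 1.1780.
z = 7510.0 × 1.1780 = 8846.8 m.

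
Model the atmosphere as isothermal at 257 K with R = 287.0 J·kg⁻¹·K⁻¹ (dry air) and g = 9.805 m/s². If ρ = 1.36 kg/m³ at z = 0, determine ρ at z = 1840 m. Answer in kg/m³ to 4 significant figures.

ρ ≈ 1.065 kg/m³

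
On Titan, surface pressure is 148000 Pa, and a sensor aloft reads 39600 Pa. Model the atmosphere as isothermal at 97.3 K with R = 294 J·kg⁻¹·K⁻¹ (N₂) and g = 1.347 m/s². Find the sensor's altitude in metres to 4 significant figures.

z ≈ 28000 m

Scale height: H = RT/g = 294 × 97.3 / 1.347 = 21237 m.
Invert the barometric formula: z = H ln(P₀/P).
P₀/P = 148000/39600 = 3.7374; ln(3.7374) = 1.3184.
z = 21237 × 1.3184 = 27999 m.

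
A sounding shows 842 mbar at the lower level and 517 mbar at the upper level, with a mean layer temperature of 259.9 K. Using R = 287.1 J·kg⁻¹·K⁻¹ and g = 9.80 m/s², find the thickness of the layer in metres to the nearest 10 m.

Hypsometric equation: Δz = (R T̄/g) ln(P₁/P₂).
R T̄/g = 287.1 × 259.9 / 9.80 = 7614.0 m.
ln(842/517) = ln(1.6286) = 0.48772.
Δz = 7614.0 × 0.48772 = 3713.5 m.

Δz ≈ 3710 m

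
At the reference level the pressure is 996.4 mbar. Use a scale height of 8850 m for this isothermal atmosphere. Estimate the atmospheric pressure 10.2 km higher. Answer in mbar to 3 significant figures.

P ≈ 315 mbar

Barometric formula: P = P₀ exp(−z/H).
z/H = 10200/8850.0 = 1.1525; exp(−1.1525) = 0.31585.
P = 996.4 × 0.31585 = 314.71 mbar.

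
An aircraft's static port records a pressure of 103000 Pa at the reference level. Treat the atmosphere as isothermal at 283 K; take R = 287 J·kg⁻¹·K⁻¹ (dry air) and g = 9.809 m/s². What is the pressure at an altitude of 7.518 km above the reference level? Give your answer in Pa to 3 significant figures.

P ≈ 41500 Pa

Scale height: H = RT/g = 287 × 283 / 9.809 = 8280.3 m.
Barometric formula: P = P₀ exp(−z/H).
z/H = 7518.0/8280.3 = 0.90794; exp(−0.90794) = 0.40335.
P = 103000 × 0.40335 = 41545 Pa.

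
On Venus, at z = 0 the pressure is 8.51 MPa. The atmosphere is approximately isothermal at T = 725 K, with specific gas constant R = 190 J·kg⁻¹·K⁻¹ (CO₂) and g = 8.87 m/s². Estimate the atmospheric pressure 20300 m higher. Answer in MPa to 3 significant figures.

P ≈ 2.30 MPa

Scale height: H = RT/g = 190 × 725 / 8.87 = 15530 m.
Barometric formula: P = P₀ exp(−z/H).
z/H = 20300/15530 = 1.3071; exp(−1.3071) = 0.27060.
P = 8.51 × 0.27060 = 2.3028 MPa.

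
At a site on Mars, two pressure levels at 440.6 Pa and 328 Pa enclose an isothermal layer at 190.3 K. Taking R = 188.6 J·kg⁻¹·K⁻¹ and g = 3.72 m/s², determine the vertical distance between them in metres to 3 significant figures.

Δz ≈ 2850 m

Hypsometric equation: Δz = (R T̄/g) ln(P₁/P₂).
R T̄/g = 188.6 × 190.3 / 3.72 = 9648.0 m.
ln(440.6/328) = ln(1.3433) = 0.29513.
Δz = 9648.0 × 0.29513 = 2847.4 m.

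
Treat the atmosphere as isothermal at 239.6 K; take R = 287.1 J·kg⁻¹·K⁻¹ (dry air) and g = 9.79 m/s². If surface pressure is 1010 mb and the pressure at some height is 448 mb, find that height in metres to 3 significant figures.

z ≈ 5710 m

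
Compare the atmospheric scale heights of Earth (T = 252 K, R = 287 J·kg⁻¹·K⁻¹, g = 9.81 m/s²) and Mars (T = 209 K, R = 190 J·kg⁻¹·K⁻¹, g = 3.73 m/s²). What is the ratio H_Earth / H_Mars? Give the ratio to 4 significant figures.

H = RT/g for each body.
H_Earth = 287 × 252 / 9.81 = 7372.5 m.
H_Mars = 190 × 209 / 3.73 = 10646 m.
H_Earth/H_Mars = 7372.5/10646 = 0.69251.

H_Earth/H_Mars ≈ 0.6925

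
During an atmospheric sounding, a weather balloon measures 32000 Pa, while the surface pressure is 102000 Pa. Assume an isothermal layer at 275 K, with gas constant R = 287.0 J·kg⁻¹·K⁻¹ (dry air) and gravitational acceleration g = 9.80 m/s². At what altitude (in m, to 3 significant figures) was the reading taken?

z ≈ 9340 m

Scale height: H = RT/g = 287.0 × 275 / 9.80 = 8053.6 m.
Invert the barometric formula: z = H ln(P₀/P).
P₀/P = 102000/32000 = 3.1875; ln(3.1875) = 1.1592.
z = 8053.6 × 1.1592 = 9335.7 m.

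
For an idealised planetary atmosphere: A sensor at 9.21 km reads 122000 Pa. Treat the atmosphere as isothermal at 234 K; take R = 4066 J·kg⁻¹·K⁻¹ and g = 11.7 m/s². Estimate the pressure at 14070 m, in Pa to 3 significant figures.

P ≈ 115000 Pa

Scale height: H = RT/g = 4066 × 234 / 11.7 = 81320 m.
Between two levels, P₂ = P₁ exp(−Δz/H) with Δz = z₂ − z₁.
Δz = 14070 − 9210.0 = 4860.0 m; Δz/H = 4860.0/81320 = 0.059764.
P₂ = 122000 × exp(−0.059764) = 122000 × 0.94199 = 114920 Pa.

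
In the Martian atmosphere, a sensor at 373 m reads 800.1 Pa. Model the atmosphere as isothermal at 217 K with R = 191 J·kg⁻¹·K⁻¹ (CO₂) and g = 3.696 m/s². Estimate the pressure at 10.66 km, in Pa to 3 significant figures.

Scale height: H = RT/g = 191 × 217 / 3.696 = 11214 m.
Between two levels, P₂ = P₁ exp(−Δz/H) with Δz = z₂ − z₁.
Δz = 10660 − 373.00 = 10287 m; Δz/H = 10287/11214 = 0.91734.
P₂ = 800.1 × exp(−0.91734) = 800.1 × 0.39958 = 319.70 Pa.

P ≈ 320 Pa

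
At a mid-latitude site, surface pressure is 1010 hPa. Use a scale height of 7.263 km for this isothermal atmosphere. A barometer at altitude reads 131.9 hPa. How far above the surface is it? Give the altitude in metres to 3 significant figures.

z ≈ 14800 m

Invert the barometric formula: z = H ln(P₀/P).
P₀/P = 1010/131.9 = 7.6573; ln(7.6573) = 2.0357.
z = 7263.0 × 2.0357 = 14785 m.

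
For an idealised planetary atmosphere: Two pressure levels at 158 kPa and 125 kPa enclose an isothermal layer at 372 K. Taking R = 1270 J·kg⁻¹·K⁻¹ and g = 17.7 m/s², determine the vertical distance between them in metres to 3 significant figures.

Hypsometric equation: Δz = (R T̄/g) ln(P₁/P₂).
R T̄/g = 1270 × 372 / 17.7 = 26692 m.
ln(158/125) = ln(1.2640) = 0.23428.
Δz = 26692 × 0.23428 = 6253.4 m.

Δz ≈ 6250 m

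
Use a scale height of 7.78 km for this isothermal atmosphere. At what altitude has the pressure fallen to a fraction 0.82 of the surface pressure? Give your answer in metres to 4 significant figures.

z ≈ 1544 m

Set P/P₀ = exp(−z/H) = 0.82, so z = −H ln(0.82).
−ln(0.82) = 0.19845; z = 7780.0 × 0.19845 = 1543.9 m.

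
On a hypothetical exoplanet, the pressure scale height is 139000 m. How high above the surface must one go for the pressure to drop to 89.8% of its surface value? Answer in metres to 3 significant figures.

Set P/P₀ = exp(−z/H) = 0.898, so z = −H ln(0.898).
−ln(0.898) = 0.10759; z = 139000 × 0.10759 = 14955 m.

z ≈ 15000 m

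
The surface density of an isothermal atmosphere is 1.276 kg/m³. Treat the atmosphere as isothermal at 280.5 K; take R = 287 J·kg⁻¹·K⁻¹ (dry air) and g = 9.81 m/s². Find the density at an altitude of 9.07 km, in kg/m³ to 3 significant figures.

Scale height: H = RT/g = 287 × 280.5 / 9.81 = 8206.3 m.
In an isothermal atmosphere, density decays like pressure: ρ = ρ₀ exp(−z/H).
z/H = 9070.0/8206.3 = 1.1052; exp(−1.1052) = 0.33114.
ρ = 1.276 × 0.33114 = 0.42253 kg/m³.

ρ ≈ 0.423 kg/m³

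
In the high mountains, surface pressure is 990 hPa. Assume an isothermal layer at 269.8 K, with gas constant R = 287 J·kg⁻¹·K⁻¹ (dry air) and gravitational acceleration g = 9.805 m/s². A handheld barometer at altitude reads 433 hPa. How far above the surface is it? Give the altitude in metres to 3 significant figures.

z ≈ 6530 m

Scale height: H = RT/g = 287 × 269.8 / 9.805 = 7897.3 m.
Invert the barometric formula: z = H ln(P₀/P).
P₀/P = 990/433 = 2.2864; ln(2.2864) = 0.82698.
z = 7897.3 × 0.82698 = 6530.9 m.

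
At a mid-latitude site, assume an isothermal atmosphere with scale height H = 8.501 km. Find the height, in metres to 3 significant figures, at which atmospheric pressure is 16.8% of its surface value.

z ≈ 15200 m

Set P/P₀ = exp(−z/H) = 0.168, so z = −H ln(0.168).
−ln(0.168) = 1.7838; z = 8501.0 × 1.7838 = 15164 m.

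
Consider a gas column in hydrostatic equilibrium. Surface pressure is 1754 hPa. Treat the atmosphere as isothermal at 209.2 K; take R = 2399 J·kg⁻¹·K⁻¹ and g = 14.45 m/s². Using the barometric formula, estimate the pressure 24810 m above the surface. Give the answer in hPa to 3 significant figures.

Scale height: H = RT/g = 2399 × 209.2 / 14.45 = 34732 m.
Barometric formula: P = P₀ exp(−z/H).
z/H = 24810/34732 = 0.71433; exp(−0.71433) = 0.48952.
P = 1754 × 0.48952 = 858.62 hPa.

P ≈ 859 hPa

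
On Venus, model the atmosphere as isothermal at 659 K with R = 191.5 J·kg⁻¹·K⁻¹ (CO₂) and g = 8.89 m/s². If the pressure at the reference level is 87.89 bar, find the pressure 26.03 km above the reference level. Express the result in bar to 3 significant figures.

P ≈ 14.0 bar

Scale height: H = RT/g = 191.5 × 659 / 8.89 = 14196 m.
Barometric formula: P = P₀ exp(−z/H).
z/H = 26030/14196 = 1.8336; exp(−1.8336) = 0.15984.
P = 87.89 × 0.15984 = 14.048 bar.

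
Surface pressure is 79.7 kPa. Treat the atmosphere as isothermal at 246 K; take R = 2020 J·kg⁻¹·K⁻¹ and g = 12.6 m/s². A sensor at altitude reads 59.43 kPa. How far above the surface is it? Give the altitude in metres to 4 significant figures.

z ≈ 11570 m

Scale height: H = RT/g = 2020 × 246 / 12.6 = 39438 m.
Invert the barometric formula: z = H ln(P₀/P).
P₀/P = 79.7/59.43 = 1.3411; ln(1.3411) = 0.29349.
z = 39438 × 0.29349 = 11575 m.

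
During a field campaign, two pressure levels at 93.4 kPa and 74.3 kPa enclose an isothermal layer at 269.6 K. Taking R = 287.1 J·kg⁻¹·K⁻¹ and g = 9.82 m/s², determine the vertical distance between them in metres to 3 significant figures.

Δz ≈ 1800 m

Hypsometric equation: Δz = (R T̄/g) ln(P₁/P₂).
R T̄/g = 287.1 × 269.6 / 9.82 = 7882.1 m.
ln(93.4/74.3) = ln(1.2571) = 0.22881.
Δz = 7882.1 × 0.22881 = 1803.5 m.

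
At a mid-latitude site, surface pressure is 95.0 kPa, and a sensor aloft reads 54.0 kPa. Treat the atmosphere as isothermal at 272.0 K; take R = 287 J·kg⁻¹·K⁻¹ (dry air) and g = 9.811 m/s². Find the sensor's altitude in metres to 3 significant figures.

Scale height: H = RT/g = 287 × 272.0 / 9.811 = 7956.8 m.
Invert the barometric formula: z = H ln(P₀/P).
P₀/P = 95.0/54.0 = 1.7593; ln(1.7593) = 0.56492.
z = 7956.8 × 0.56492 = 4495.0 m.

z ≈ 4490 m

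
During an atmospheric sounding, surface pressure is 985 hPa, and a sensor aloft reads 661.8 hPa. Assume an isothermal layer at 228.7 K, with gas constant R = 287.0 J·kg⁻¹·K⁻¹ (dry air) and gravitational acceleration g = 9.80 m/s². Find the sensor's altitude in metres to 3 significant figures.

z ≈ 2660 m

Scale height: H = RT/g = 287.0 × 228.7 / 9.80 = 6697.6 m.
Invert the barometric formula: z = H ln(P₀/P).
P₀/P = 985/661.8 = 1.4884; ln(1.4884) = 0.39770.
z = 6697.6 × 0.39770 = 2663.6 m.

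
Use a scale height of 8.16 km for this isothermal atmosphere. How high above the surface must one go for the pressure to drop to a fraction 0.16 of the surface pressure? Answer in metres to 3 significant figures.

Set P/P₀ = exp(−z/H) = 0.16, so z = −H ln(0.16).
−ln(0.16) = 1.8326; z = 8160.0 × 1.8326 = 14954 m.

z ≈ 15000 m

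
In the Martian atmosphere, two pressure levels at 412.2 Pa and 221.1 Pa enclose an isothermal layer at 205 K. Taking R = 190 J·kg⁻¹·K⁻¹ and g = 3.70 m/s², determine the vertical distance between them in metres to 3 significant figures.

Δz ≈ 6560 m

Hypsometric equation: Δz = (R T̄/g) ln(P₁/P₂).
R T̄/g = 190 × 205 / 3.70 = 10527 m.
ln(412.2/221.1) = ln(1.8643) = 0.62289.
Δz = 10527 × 0.62289 = 6557.2 m.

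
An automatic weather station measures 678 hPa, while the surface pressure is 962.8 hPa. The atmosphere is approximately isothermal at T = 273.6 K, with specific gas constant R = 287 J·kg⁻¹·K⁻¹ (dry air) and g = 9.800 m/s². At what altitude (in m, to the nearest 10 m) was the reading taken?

z ≈ 2810 m

Scale height: H = RT/g = 287 × 273.6 / 9.800 = 8012.6 m.
Invert the barometric formula: z = H ln(P₀/P).
P₀/P = 962.8/678 = 1.4201; ln(1.4201) = 0.35073.
z = 8012.6 × 0.35073 = 2810.3 m.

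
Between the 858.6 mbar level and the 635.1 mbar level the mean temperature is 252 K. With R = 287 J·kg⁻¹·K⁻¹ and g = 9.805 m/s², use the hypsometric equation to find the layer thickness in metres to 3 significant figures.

Hypsometric equation: Δz = (R T̄/g) ln(P₁/P₂).
R T̄/g = 287 × 252 / 9.805 = 7376.2 m.
ln(858.6/635.1) = ln(1.3519) = 0.30151.
Δz = 7376.2 × 0.30151 = 2224.0 m.

Δz ≈ 2220 m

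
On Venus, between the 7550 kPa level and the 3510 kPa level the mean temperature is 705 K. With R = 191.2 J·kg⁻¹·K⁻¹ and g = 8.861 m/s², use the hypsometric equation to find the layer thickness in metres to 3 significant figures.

Δz ≈ 11700 m

Hypsometric equation: Δz = (R T̄/g) ln(P₁/P₂).
R T̄/g = 191.2 × 705 / 8.861 = 15212 m.
ln(7550/3510) = ln(2.1510) = 0.76593.
Δz = 15212 × 0.76593 = 11651 m.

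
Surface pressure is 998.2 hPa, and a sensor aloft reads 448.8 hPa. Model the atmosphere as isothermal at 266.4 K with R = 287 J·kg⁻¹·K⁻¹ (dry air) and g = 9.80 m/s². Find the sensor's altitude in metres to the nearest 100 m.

Scale height: H = RT/g = 287 × 266.4 / 9.80 = 7801.7 m.
Invert the barometric formula: z = H ln(P₀/P).
P₀/P = 998.2/448.8 = 2.2242; ln(2.2242) = 0.79940.
z = 7801.7 × 0.79940 = 6236.7 m.

z ≈ 6200 m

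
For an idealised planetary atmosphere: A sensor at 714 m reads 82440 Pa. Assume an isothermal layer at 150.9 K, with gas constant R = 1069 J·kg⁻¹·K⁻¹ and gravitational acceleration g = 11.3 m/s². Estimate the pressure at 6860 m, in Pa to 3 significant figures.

P ≈ 53600 Pa

Scale height: H = RT/g = 1069 × 150.9 / 11.3 = 14275 m.
Between two levels, P₂ = P₁ exp(−Δz/H) with Δz = z₂ − z₁.
Δz = 6860.0 − 714.00 = 6146.0 m; Δz/H = 6146.0/14275 = 0.43054.
P₂ = 82440 × exp(−0.43054) = 82440 × 0.65016 = 53599 Pa.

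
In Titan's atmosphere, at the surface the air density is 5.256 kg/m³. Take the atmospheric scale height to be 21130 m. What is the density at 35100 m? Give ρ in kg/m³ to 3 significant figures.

ρ ≈ 0.998 kg/m³

In an isothermal atmosphere, density decays like pressure: ρ = ρ₀ exp(−z/H).
z/H = 35100/21130 = 1.6611; exp(−1.6611) = 0.18993.
ρ = 5.256 × 0.18993 = 0.99827 kg/m³.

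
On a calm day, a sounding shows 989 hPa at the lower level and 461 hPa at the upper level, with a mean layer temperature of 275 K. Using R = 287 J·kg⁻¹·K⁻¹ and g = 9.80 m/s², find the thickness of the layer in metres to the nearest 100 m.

Hypsometric equation: Δz = (R T̄/g) ln(P₁/P₂).
R T̄/g = 287 × 275 / 9.80 = 8053.6 m.
ln(989/461) = ln(2.1453) = 0.76328.
Δz = 8053.6 × 0.76328 = 6147.2 m.

Δz ≈ 6100 m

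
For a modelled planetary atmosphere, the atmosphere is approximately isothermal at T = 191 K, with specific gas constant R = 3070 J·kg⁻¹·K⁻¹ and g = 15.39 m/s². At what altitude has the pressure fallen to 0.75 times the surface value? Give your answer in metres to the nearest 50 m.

z ≈ 10950 m

Scale height: H = RT/g = 3070 × 191 / 15.39 = 38101 m.
Set P/P₀ = exp(−z/H) = 0.75, so z = −H ln(0.75).
−ln(0.75) = 0.28768; z = 38101 × 0.28768 = 10961 m.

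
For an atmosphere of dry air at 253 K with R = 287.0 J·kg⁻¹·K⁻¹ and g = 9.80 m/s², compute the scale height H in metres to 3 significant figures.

H ≈ 7410 m

The scale height of an isothermal atmosphere is H = RT/g.
H = 287.0 × 253 / 9.80 = 72611/9.80 = 7409.3 m.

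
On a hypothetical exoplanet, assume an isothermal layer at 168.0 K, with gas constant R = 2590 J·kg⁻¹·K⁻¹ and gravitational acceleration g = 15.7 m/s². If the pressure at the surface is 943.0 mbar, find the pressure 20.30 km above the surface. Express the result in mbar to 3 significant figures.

Scale height: H = RT/g = 2590 × 168.0 / 15.7 = 27715 m.
Barometric formula: P = P₀ exp(−z/H).
z/H = 20300/27715 = 0.73246; exp(−0.73246) = 0.48072.
P = 943.0 × 0.48072 = 453.32 mbar.

P ≈ 453 mbar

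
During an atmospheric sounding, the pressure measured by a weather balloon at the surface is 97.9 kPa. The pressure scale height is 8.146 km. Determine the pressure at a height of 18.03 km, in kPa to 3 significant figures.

P ≈ 10.7 kPa

Barometric formula: P = P₀ exp(−z/H).
z/H = 18030/8146.0 = 2.2134; exp(−2.2134) = 0.10933.
P = 97.9 × 0.10933 = 10.703 kPa.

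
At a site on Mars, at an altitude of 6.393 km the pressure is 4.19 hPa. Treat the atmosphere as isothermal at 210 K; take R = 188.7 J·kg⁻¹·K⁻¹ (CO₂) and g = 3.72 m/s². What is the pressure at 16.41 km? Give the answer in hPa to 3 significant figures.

P ≈ 1.64 hPa

Scale height: H = RT/g = 188.7 × 210 / 3.72 = 10652 m.
Between two levels, P₂ = P₁ exp(−Δz/H) with Δz = z₂ − z₁.
Δz = 16410 − 6393.0 = 10017 m; Δz/H = 10017/10652 = 0.94039.
P₂ = 4.19 × exp(−0.94039) = 4.19 × 0.39048 = 1.6361 hPa.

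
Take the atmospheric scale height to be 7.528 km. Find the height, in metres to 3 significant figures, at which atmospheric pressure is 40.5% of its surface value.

Set P/P₀ = exp(−z/H) = 0.405, so z = −H ln(0.405).
−ln(0.405) = 0.90387; z = 7528.0 × 0.90387 = 6804.3 m.

z ≈ 6800 m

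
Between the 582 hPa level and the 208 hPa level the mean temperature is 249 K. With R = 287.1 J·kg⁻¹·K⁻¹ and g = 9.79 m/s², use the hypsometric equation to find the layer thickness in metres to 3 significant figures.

Δz ≈ 7510 m

Hypsometric equation: Δz = (R T̄/g) ln(P₁/P₂).
R T̄/g = 287.1 × 249 / 9.79 = 7302.1 m.
ln(582/208) = ln(2.7981) = 1.0289.
Δz = 7302.1 × 1.0289 = 7513.1 m.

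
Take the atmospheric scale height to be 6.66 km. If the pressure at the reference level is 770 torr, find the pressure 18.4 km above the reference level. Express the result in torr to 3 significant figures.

P ≈ 48.6 torr

Barometric formula: P = P₀ exp(−z/H).
z/H = 18400/6660.0 = 2.7628; exp(−2.7628) = 0.063115.
P = 770 × 0.063115 = 48.599 torr.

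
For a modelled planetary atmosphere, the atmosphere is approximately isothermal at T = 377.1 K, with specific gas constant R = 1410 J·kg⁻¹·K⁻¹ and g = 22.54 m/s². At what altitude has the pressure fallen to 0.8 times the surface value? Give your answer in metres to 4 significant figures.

z ≈ 5264 m

Scale height: H = RT/g = 1410 × 377.1 / 22.54 = 23590 m.
Set P/P₀ = exp(−z/H) = 0.8, so z = −H ln(0.8).
−ln(0.8) = 0.22314; z = 23590 × 0.22314 = 5263.9 m.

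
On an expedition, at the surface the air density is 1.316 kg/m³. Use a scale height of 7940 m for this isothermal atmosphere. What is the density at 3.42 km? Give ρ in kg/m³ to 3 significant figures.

ρ ≈ 0.855 kg/m³

In an isothermal atmosphere, density decays like pressure: ρ = ρ₀ exp(−z/H).
z/H = 3420.0/7940.0 = 0.43073; exp(−0.43073) = 0.65003.
ρ = 1.316 × 0.65003 = 0.85544 kg/m³.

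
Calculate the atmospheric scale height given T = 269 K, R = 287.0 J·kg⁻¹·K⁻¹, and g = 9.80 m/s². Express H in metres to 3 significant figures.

H ≈ 7880 m

The scale height of an isothermal atmosphere is H = RT/g.
H = 287.0 × 269 / 9.80 = 77203/9.80 = 7877.9 m.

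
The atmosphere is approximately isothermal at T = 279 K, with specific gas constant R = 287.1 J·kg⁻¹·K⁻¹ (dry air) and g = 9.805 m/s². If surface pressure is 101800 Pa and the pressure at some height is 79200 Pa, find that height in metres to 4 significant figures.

z ≈ 2051 m

Scale height: H = RT/g = 287.1 × 279 / 9.805 = 8169.4 m.
Invert the barometric formula: z = H ln(P₀/P).
P₀/P = 101800/79200 = 1.2854; ln(1.2854) = 0.25107.
z = 8169.4 × 0.25107 = 2051.1 m.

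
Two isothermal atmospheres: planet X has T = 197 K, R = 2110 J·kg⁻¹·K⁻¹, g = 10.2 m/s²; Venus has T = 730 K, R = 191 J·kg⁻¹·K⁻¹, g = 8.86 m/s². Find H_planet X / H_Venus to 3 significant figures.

H_planet X/H_Venus ≈ 2.59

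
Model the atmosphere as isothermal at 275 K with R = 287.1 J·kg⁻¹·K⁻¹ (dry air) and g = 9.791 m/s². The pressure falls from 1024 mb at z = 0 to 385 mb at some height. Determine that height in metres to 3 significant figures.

Scale height: H = RT/g = 287.1 × 275 / 9.791 = 8063.8 m.
Invert the barometric formula: z = H ln(P₀/P).
P₀/P = 1024/385 = 2.6597; ln(2.6597) = 0.97821.
z = 8063.8 × 0.97821 = 7888.1 m.

z ≈ 7890 m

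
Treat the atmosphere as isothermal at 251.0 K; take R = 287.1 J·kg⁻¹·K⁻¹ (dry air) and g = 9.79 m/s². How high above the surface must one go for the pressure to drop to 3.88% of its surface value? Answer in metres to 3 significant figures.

z ≈ 23900 m

Scale height: H = RT/g = 287.1 × 251.0 / 9.79 = 7360.8 m.
Set P/P₀ = exp(−z/H) = 0.0388, so z = −H ln(0.0388).
−ln(0.0388) = 3.2493; z = 7360.8 × 3.2493 = 23917 m.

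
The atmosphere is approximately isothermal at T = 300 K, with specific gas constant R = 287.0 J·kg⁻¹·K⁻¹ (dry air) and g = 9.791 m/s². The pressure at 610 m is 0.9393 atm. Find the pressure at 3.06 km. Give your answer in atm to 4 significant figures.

Scale height: H = RT/g = 287.0 × 300 / 9.791 = 8793.8 m.
Between two levels, P₂ = P₁ exp(−Δz/H) with Δz = z₂ − z₁.
Δz = 3060.0 − 610.00 = 2450.0 m; Δz/H = 2450.0/8793.8 = 0.27861.
P₂ = 0.9393 × exp(−0.27861) = 0.9393 × 0.75684 = 0.71090 atm.

P ≈ 0.7109 atm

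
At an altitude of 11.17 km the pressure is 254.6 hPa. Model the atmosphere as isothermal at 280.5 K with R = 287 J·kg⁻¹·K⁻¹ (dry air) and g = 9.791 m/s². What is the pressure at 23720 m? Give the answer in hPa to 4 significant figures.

P ≈ 55.33 hPa

Scale height: H = RT/g = 287 × 280.5 / 9.791 = 8222.2 m.
Between two levels, P₂ = P₁ exp(−Δz/H) with Δz = z₂ − z₁.
Δz = 23720 − 11170 = 12550 m; Δz/H = 12550/8222.2 = 1.5264.
P₂ = 254.6 × exp(−1.5264) = 254.6 × 0.21732 = 55.330 hPa.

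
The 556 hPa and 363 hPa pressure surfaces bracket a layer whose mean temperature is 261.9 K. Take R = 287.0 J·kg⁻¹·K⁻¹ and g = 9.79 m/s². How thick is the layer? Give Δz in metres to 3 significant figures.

Hypsometric equation: Δz = (R T̄/g) ln(P₁/P₂).
R T̄/g = 287.0 × 261.9 / 9.79 = 7677.8 m.
ln(556/363) = ln(1.5317) = 0.42638.
Δz = 7677.8 × 0.42638 = 3273.7 m.

Δz ≈ 3270 m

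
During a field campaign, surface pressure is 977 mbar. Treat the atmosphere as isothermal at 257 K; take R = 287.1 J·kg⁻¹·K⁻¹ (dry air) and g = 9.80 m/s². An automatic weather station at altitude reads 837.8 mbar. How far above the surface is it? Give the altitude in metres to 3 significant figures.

z ≈ 1160 m

Scale height: H = RT/g = 287.1 × 257 / 9.80 = 7529.1 m.
Invert the barometric formula: z = H ln(P₀/P).
P₀/P = 977/837.8 = 1.1661; ln(1.1661) = 0.15366.
z = 7529.1 × 0.15366 = 1156.9 m.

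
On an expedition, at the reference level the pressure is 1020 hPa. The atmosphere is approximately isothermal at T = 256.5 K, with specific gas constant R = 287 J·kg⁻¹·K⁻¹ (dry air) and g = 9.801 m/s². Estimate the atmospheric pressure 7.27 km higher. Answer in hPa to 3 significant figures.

P ≈ 387 hPa

Scale height: H = RT/g = 287 × 256.5 / 9.801 = 7511.0 m.
Barometric formula: P = P₀ exp(−z/H).
z/H = 7270.0/7511.0 = 0.96791; exp(−0.96791) = 0.37988.
P = 1020 × 0.37988 = 387.48 hPa.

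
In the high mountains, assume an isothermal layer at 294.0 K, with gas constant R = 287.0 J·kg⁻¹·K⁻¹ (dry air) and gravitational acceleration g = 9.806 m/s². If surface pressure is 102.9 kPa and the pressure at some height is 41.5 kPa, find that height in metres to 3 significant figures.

Scale height: H = RT/g = 287.0 × 294.0 / 9.806 = 8604.7 m.
Invert the barometric formula: z = H ln(P₀/P).
P₀/P = 102.9/41.5 = 2.4795; ln(2.4795) = 0.90806.
z = 8604.7 × 0.90806 = 7813.6 m.

z ≈ 7810 m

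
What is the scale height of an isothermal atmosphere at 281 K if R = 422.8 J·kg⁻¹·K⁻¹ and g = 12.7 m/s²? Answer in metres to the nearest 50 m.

H ≈ 9350 m

The scale height of an isothermal atmosphere is H = RT/g.
H = 422.8 × 281 / 12.7 = 118810/12.7 = 9355.1 m.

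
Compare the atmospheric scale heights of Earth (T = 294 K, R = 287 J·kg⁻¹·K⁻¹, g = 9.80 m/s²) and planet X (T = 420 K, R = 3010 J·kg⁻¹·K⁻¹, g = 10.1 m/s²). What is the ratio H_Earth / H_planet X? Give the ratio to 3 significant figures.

H = RT/g for each body.
H_Earth = 287 × 294 / 9.80 = 8610.0 m.
H_planet X = 3010 × 420 / 10.1 = 125170 m.
H_Earth/H_planet X = 8610.0/125170 = 0.068786.

H_Earth/H_planet X ≈ 0.0688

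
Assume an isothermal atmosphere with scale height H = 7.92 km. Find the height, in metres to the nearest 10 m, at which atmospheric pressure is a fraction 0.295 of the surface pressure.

z ≈ 9670 m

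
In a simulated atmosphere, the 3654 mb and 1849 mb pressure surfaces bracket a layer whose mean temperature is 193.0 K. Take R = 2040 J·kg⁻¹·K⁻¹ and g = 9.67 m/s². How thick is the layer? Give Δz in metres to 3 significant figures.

Hypsometric equation: Δz = (R T̄/g) ln(P₁/P₂).
R T̄/g = 2040 × 193.0 / 9.67 = 40716 m.
ln(3654/1849) = ln(1.9762) = 0.68118.
Δz = 40716 × 0.68118 = 27735 m.

Δz ≈ 27700 m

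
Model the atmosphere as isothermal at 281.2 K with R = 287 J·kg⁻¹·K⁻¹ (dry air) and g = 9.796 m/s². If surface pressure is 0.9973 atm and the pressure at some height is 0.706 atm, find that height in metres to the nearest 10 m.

Scale height: H = RT/g = 287 × 281.2 / 9.796 = 8238.5 m.
Invert the barometric formula: z = H ln(P₀/P).
P₀/P = 0.9973/0.706 = 1.4126; ln(1.4126) = 0.34543.
z = 8238.5 × 0.34543 = 2845.8 m.

z ≈ 2850 m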